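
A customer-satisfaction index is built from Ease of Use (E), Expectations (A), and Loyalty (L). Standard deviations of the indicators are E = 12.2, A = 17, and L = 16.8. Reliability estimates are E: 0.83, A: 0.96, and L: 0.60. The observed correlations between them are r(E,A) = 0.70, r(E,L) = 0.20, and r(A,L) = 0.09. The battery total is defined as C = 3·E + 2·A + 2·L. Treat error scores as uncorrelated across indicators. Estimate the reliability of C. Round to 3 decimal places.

Var(C) = 3²·12.2² + 2²·17² + 2²·16.8² + 2·[6·12.2·17·0.70 + 6·12.2·16.8·0.20 + 4·17·16.8·0.09] = 3624.52 + 2439.7 = 6064.22.
With uncorrelated errors the cross-covariances are all true-score covariance, so they carry over unchanged; only the diagonal terms shrink to ρᵢσᵢ².
True-score variance = [3²·12.2²·0.83 + 2²·17²·0.96 + 2²·16.8²·0.60] + 2439.7 = 2898.97 + 2439.7 = 5338.67.
Reliability = 5338.67 / 6064.22 = 0.880.

0.880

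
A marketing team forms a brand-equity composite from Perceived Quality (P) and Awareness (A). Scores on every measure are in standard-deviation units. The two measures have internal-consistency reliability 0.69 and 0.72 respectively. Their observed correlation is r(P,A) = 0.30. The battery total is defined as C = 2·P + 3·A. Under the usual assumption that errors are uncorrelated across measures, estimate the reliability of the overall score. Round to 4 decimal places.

0.7735

Var(C) = 2² + 3² + 2·[6·0.30] = 13 + 3.6 = 16.6.
Under uncorrelated errors the observed covariances equal the true-score covariances, so only the own-variance terms attenuate.
True-score variance = [2²·0.69 + 3²·0.72] + 3.6 = 9.24 + 3.6 = 12.84.
Reliability = 12.84 / 16.6 = 0.7735.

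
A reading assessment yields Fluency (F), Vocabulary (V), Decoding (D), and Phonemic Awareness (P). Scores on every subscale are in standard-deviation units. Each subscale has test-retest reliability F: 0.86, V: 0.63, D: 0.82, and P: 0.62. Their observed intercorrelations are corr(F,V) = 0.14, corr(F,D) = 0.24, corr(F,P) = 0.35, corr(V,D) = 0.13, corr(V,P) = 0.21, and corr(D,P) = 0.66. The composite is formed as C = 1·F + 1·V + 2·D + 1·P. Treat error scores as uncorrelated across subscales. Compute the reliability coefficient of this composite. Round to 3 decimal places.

0.871

Var(C) = 1 + 1 + 2² + 1 + 2·[0.14 + 2·0.24 + 0.35 + 2·0.13 + 0.21 + 2·0.66] = 7 + 5.52 = 12.52.
Because errors are independent across components, Cov(Tᵢ,Tⱼ) = Cov(Xᵢ,Xⱼ); the off-diagonal part of the true-score variance is the same as above.
True-score variance = [0.86 + 0.63 + 2²·0.82 + 0.62] + 5.52 = 5.39 + 5.52 = 10.91.
Reliability = 10.91 / 12.52 = 0.871.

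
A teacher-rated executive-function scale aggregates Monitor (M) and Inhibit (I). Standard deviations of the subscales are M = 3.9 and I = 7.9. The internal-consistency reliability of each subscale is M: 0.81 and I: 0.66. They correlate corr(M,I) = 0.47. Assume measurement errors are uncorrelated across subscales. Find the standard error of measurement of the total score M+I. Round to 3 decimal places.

Var(total) = 77.62 + 28.9614 = 106.581.
True-score variance = 53.5107 + 28.9614 = 82.4721, so reliability = 0.7738.
Error variance = 106.581 − 82.4721 = 24.1093; SEM = √24.1093 = 4.910.

4.910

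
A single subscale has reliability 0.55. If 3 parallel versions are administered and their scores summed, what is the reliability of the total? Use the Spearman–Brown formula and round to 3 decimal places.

ρ_k = kρ / (1 + (k−1)ρ) = 3·0.55 / (1 + 2·0.55) = 1.650 / 2.100 = 0.786.

0.786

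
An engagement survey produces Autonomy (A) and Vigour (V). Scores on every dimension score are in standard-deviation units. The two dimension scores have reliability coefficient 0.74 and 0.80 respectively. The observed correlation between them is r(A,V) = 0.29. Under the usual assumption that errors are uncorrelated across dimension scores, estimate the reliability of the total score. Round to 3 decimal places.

0.822

Var(A+V) = 2 + 2·[0.29] = 2 + 0.58 = 2.58.
With uncorrelated errors the cross-covariances are all true-score covariance, so they carry over unchanged; only the diagonal terms shrink to ρᵢσᵢ².
True-score variance = [0.74 + 0.80] + 0.58 = 1.54 + 0.58 = 2.12.
Reliability = 2.12 / 2.58 = 0.822.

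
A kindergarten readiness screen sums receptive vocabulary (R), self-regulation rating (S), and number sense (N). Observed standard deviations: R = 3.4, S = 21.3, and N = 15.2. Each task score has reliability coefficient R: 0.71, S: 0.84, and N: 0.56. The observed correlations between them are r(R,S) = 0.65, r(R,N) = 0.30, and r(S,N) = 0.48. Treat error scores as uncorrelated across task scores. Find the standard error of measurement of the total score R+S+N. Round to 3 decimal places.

13.327

Var(total) = 696.29 + 435.964 = 1132.25.
True-score variance = 518.69 + 435.964 = 954.653, so reliability = 0.8431.
Error variance = 1132.25 − 954.653 = 177.6; SEM = √177.6 = 13.327.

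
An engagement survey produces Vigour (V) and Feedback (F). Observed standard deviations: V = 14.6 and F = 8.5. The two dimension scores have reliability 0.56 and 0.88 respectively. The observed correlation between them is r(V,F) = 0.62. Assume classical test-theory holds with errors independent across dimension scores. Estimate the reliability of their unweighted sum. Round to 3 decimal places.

0.767

Var(V+F) = 14.6² + 8.5² + 2·[14.6·8.5·0.62] = 285.41 + 153.884 = 439.294.
Under uncorrelated errors the observed covariances equal the true-score covariances, so only the own-variance terms attenuate.
True-score variance = [14.6²·0.56 + 8.5²·0.88] + 153.884 = 182.95 + 153.884 = 336.834.
Reliability = 336.834 / 439.294 = 0.767.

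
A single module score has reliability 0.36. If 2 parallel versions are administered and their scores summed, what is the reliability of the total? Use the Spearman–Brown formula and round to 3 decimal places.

0.529

ρ_k = kρ / (1 + (k−1)ρ) = 2·0.36 / (1 + 1·0.36) = 0.720 / 1.360 = 0.529.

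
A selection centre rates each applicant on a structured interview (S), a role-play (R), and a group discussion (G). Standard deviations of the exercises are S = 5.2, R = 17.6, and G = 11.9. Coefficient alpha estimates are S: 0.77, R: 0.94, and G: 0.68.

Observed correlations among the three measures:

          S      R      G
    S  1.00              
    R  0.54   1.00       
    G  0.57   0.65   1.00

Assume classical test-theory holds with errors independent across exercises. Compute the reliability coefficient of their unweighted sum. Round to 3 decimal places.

Var(S+R+G) = 5.2² + 17.6² + 11.9² + 2·[5.2·17.6·0.54 + 5.2·11.9·0.57 + 17.6·11.9·0.65] = 478.41 + 441.657 = 920.067.
Because errors are independent across components, Cov(Tᵢ,Tⱼ) = Cov(Xᵢ,Xⱼ); the off-diagonal part of the true-score variance is the same as above.
True-score variance = [5.2²·0.77 + 17.6²·0.94 + 11.9²·0.68] + 441.657 = 408.29 + 441.657 = 849.947.
Reliability = 849.947 / 920.067 = 0.924.

0.924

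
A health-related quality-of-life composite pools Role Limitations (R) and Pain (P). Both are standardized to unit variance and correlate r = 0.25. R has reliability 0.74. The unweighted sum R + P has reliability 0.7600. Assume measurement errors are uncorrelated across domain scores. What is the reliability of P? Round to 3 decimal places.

Var(R+P) = 2 + 2·0.25 = 2.500.
True-score variance = ρ_R + ρ_P + 2·0.25, so 0.7600 = (0.74 + ρ_P + 0.50) / 2.500.
ρ_P = 0.7600·2.500 − 0.74 − 0.50 = 0.660.

0.660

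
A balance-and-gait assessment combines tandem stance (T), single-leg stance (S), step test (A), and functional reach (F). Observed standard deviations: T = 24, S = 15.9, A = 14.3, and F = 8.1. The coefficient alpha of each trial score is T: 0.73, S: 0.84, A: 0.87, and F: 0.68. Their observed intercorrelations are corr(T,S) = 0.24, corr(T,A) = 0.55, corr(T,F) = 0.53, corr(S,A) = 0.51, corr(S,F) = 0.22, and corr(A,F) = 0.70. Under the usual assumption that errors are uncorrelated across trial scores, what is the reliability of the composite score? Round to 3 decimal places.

0.895

Var(T+S+A+F) = 24² + 15.9² + 14.3² + 8.1² + 2·[24·15.9·0.24 + 24·14.3·0.55 + 24·8.1·0.53 + 15.9·14.3·0.51 + 15.9·8.1·0.22 + 14.3·8.1·0.70] = 1098.91 + 1217.5 = 2316.41.
Because errors are independent across components, Cov(Tᵢ,Tⱼ) = Cov(Xᵢ,Xⱼ); the off-diagonal part of the true-score variance is the same as above.
True-score variance = [24²·0.73 + 15.9²·0.84 + 14.3²·0.87 + 8.1²·0.68] + 1217.5 = 855.361 + 1217.5 = 2072.86.
Reliability = 2072.86 / 2316.41 = 0.895.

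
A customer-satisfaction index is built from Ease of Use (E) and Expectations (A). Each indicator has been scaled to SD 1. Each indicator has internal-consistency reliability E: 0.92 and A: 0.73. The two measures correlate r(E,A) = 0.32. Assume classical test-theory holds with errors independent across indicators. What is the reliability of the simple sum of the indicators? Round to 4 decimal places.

0.8674

Var(E+A) = 2 + 2·[0.32] = 2 + 0.64 = 2.64.
Because errors are independent across components, Cov(Tᵢ,Tⱼ) = Cov(Xᵢ,Xⱼ); the off-diagonal part of the true-score variance is the same as above.
True-score variance = [0.92 + 0.73] + 0.64 = 1.65 + 0.64 = 2.29.
Reliability = 2.29 / 2.64 = 0.8674.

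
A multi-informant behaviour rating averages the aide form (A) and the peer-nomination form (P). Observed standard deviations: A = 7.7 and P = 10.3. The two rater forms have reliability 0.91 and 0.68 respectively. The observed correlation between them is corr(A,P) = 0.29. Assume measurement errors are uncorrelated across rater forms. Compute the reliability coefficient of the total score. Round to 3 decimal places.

Var(A+P) = 7.7² + 10.3² + 2·[7.7·10.3·0.29] = 165.38 + 45.9998 = 211.38.
Under uncorrelated errors the observed covariances equal the true-score covariances, so only the own-variance terms attenuate.
True-score variance = [7.7²·0.91 + 10.3²·0.68] + 45.9998 = 126.095 + 45.9998 = 172.095.
Reliability = 172.095 / 211.38 = 0.814.

0.814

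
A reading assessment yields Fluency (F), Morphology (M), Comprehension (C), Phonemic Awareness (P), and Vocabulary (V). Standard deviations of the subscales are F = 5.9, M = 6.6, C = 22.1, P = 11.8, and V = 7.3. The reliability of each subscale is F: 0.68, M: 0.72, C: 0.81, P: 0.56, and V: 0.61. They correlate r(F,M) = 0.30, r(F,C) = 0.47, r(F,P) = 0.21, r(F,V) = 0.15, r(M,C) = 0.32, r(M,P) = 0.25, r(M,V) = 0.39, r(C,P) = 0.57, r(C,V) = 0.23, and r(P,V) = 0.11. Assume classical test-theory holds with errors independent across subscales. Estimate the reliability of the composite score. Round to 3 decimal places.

Var(F+M+C+P+V) = 5.9² + 6.6² + 22.1² + 11.8² + 7.3² + 2·[5.9·6.6·0.30 + 5.9·22.1·0.47 + 5.9·11.8·0.21 + 5.9·7.3·0.15 + 6.6·22.1·0.32 + 6.6·11.8·0.25 + 6.6·7.3·0.39 + 22.1·11.8·0.57 + 22.1·7.3·0.23 + 11.8·7.3·0.11] = 759.31 + 748.415 = 1507.72.
Under uncorrelated errors the observed covariances equal the true-score covariances, so only the own-variance terms attenuate.
True-score variance = [5.9²·0.68 + 6.6²·0.72 + 22.1²·0.81 + 11.8²·0.56 + 7.3²·0.61] + 748.415 = 561.127 + 748.415 = 1309.54.
Reliability = 1309.54 / 1507.72 = 0.869.

0.869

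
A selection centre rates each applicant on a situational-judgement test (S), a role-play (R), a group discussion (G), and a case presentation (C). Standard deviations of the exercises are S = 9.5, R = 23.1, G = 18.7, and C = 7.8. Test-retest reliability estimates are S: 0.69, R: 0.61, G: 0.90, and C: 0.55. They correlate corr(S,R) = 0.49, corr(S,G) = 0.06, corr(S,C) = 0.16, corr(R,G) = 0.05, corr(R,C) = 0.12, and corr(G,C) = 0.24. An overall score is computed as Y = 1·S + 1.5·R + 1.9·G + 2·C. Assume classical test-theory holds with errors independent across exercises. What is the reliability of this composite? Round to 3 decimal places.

Var(Y) = 9.5² + 1.5²·23.1² + 1.9²·18.7² + 2²·7.8² + 2·[1.5·9.5·23.1·0.49 + 1.9·9.5·18.7·0.06 + 2·9.5·7.8·0.16 + 2.85·23.1·18.7·0.05 + 3·23.1·7.8·0.12 + 3.8·18.7·7.8·0.24] = 2796.61 + 929.409 = 3726.02.
With uncorrelated errors the cross-covariances are all true-score covariance, so they carry over unchanged; only the diagonal terms shrink to ρᵢσᵢ².
True-score variance = [9.5²·0.69 + 1.5²·23.1²·0.61 + 1.9²·18.7²·0.90 + 2²·7.8²·0.55] + 929.409 = 2064.64 + 929.409 = 2994.05.
Reliability = 2994.05 / 3726.02 = 0.804.

0.804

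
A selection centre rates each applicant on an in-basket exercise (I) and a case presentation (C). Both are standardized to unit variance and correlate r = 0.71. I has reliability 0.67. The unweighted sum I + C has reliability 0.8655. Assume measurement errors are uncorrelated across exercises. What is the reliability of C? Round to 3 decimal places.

Var(I+C) = 2 + 2·0.71 = 3.420.
True-score variance = ρ_I + ρ_C + 2·0.71, so 0.8655 = (0.67 + ρ_C + 1.42) / 3.420.
ρ_C = 0.8655·3.420 − 0.67 − 1.42 = 0.870.

0.870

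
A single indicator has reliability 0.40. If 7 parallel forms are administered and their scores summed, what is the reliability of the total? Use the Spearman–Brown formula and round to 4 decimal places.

ρ_k = kρ / (1 + (k−1)ρ) = 7·0.40 / (1 + 6·0.40) = 2.800 / 3.400 = 0.8235.

0.8235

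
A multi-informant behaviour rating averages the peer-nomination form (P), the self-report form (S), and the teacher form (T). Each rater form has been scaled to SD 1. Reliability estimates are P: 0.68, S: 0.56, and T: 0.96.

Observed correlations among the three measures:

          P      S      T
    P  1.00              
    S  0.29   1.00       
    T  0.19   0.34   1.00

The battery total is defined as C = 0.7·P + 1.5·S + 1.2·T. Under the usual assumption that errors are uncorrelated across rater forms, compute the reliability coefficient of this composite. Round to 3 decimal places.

0.810

Var(C) = 0.7² + 1.5² + 1.2² + 2·[1.05·0.29 + 0.84·0.19 + 1.8·0.34] = 4.18 + 2.1522 = 6.3322.
Because errors are independent across components, Cov(Tᵢ,Tⱼ) = Cov(Xᵢ,Xⱼ); the off-diagonal part of the true-score variance is the same as above.
True-score variance = [0.7²·0.68 + 1.5²·0.56 + 1.2²·0.96] + 2.1522 = 2.9756 + 2.1522 = 5.1278.
Reliability = 5.1278 / 6.3322 = 0.810.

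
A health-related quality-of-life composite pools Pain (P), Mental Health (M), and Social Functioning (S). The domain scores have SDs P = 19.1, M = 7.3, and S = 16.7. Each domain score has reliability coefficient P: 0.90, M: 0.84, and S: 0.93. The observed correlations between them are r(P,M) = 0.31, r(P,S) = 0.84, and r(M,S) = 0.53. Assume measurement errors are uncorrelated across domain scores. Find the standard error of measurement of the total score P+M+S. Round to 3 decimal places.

8.033

Var(total) = 696.99 + 751.541 = 1448.53.
True-score variance = 632.46 + 751.541 = 1384, so reliability = 0.9555.
Error variance = 1448.53 − 1384 = 64.5297; SEM = √64.5297 = 8.033.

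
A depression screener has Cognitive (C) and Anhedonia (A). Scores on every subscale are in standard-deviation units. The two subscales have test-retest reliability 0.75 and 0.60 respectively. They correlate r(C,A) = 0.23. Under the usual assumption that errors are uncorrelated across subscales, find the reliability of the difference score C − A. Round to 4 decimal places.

Var(C−A) = 1 + 1 − 2·0.23 = 2 − 0.46 = 1.54.
With uncorrelated errors the cross-covariances are all true-score covariance, so they carry over unchanged; only the diagonal terms shrink to ρᵢσᵢ².
True-score variance = [0.75 + 0.60] − 0.46 = 1.35 − 0.46 = 0.89.
Reliability = 0.89 / 1.54 = 0.5779.

0.5779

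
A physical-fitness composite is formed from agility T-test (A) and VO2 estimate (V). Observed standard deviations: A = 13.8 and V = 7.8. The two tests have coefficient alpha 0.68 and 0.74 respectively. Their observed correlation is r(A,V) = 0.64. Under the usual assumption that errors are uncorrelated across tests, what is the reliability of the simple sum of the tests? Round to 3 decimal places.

Var(A+V) = 13.8² + 7.8² + 2·[13.8·7.8·0.64] = 251.28 + 137.779 = 389.059.
Under uncorrelated errors the observed covariances equal the true-score covariances, so only the own-variance terms attenuate.
True-score variance = [13.8²·0.68 + 7.8²·0.74] + 137.779 = 174.521 + 137.779 = 312.3.
Reliability = 312.3 / 389.059 = 0.803.

0.803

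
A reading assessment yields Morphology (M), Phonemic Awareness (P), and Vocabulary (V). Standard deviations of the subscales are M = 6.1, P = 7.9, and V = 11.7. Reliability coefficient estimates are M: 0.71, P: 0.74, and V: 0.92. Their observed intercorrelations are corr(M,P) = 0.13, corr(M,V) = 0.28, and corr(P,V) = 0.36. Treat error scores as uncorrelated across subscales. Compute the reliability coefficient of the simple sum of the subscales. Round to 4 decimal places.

Var(M+P+V) = 6.1² + 7.9² + 11.7² + 2·[6.1·7.9·0.13 + 6.1·11.7·0.28 + 7.9·11.7·0.36] = 236.51 + 119.046 = 355.556.
Under uncorrelated errors the observed covariances equal the true-score covariances, so only the own-variance terms attenuate.
True-score variance = [6.1²·0.71 + 7.9²·0.74 + 11.7²·0.92] + 119.046 = 198.541 + 119.046 = 317.587.
Reliability = 317.587 / 355.556 = 0.8932.

0.8932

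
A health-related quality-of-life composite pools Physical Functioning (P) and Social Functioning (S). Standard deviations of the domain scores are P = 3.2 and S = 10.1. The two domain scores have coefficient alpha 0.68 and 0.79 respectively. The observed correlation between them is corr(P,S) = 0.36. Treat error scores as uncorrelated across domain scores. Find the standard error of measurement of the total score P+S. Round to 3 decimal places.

4.970

Var(total) = 112.25 + 23.2704 = 135.52.
True-score variance = 87.5511 + 23.2704 = 110.821, so reliability = 0.8177.
Error variance = 135.52 − 110.821 = 24.6989; SEM = √24.6989 = 4.970.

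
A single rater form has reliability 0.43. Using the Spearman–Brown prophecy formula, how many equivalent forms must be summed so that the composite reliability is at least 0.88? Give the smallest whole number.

k ≥ ρ*(1−ρ₁)/(ρ₁(1−ρ*)) = 0.88·0.57 / (0.43·0.12) = 9.721.
Smallest integer k = 10.

10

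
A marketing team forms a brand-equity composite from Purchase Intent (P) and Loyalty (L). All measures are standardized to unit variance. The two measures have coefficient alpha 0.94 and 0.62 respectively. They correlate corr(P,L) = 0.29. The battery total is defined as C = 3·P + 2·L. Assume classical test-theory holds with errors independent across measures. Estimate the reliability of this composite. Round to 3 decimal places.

0.875

Var(C) = 3² + 2² + 2·[6·0.29] = 13 + 3.48 = 16.48.
Under uncorrelated errors the observed covariances equal the true-score covariances, so only the own-variance terms attenuate.
True-score variance = [3²·0.94 + 2²·0.62] + 3.48 = 10.94 + 3.48 = 14.42.
Reliability = 14.42 / 16.48 = 0.875.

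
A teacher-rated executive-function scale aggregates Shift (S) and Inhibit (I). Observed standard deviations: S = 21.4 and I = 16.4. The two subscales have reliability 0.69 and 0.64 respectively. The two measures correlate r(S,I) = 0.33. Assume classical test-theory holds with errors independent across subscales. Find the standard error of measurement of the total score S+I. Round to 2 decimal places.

Var(total) = 726.92 + 231.634 = 958.554.
True-score variance = 488.127 + 231.634 = 719.76, so reliability = 0.7509.
Error variance = 958.554 − 719.76 = 238.793; SEM = √238.793 = 15.45.

15.45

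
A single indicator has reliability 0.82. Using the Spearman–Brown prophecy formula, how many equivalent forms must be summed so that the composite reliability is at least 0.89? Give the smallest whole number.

2

k ≥ ρ*(1−ρ₁)/(ρ₁(1−ρ*)) = 0.89·0.18 / (0.82·0.11) = 1.776.
Smallest integer k = 2.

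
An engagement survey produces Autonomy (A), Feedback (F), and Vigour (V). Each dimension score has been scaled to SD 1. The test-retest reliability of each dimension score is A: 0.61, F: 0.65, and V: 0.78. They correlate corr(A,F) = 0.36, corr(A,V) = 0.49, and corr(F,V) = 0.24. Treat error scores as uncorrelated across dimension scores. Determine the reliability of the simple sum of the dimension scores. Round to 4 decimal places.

Var(A+F+V) = 3 + 2·[0.36 + 0.49 + 0.24] = 3 + 2.18 = 5.18.
Under uncorrelated errors the observed covariances equal the true-score covariances, so only the own-variance terms attenuate.
True-score variance = [0.61 + 0.65 + 0.78] + 2.18 = 2.04 + 2.18 = 4.22.
Reliability = 4.22 / 5.18 = 0.8147.

0.8147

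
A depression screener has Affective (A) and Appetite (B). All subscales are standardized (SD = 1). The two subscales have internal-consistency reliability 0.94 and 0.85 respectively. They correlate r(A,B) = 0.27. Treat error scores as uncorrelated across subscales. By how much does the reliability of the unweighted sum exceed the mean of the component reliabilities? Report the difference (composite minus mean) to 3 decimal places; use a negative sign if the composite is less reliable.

0.022

Var(sum) = 2 + 0.54 = 2.54; true-score variance = 1.79 + 0.54 = 2.33; composite reliability = 0.9173.
Mean component reliability = 0.8950.
Difference = 0.9173 − 0.8950 = 0.022.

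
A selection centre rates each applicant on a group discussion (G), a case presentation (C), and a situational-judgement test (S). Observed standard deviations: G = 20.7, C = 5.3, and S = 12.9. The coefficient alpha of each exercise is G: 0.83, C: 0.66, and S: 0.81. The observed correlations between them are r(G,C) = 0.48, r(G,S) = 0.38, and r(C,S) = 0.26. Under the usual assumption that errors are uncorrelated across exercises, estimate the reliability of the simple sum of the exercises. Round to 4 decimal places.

Var(G+C+S) = 20.7² + 5.3² + 12.9² + 2·[20.7·5.3·0.48 + 20.7·12.9·0.38 + 5.3·12.9·0.26] = 622.99 + 343.817 = 966.807.
Because errors are independent across components, Cov(Tᵢ,Tⱼ) = Cov(Xᵢ,Xⱼ); the off-diagonal part of the true-score variance is the same as above.
True-score variance = [20.7²·0.83 + 5.3²·0.66 + 12.9²·0.81] + 343.817 = 508.978 + 343.817 = 852.795.
Reliability = 852.795 / 966.807 = 0.8821.

0.8821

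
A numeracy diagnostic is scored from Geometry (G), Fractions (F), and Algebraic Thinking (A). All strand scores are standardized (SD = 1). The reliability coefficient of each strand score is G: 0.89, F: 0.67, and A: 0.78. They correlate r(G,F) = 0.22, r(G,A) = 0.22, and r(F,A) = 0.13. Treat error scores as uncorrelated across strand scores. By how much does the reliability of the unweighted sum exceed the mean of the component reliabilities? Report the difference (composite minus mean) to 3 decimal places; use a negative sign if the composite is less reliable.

Var(sum) = 3 + 1.14 = 4.14; true-score variance = 2.34 + 1.14 = 3.48; composite reliability = 0.8406.
Mean component reliability = 0.7800.
Difference = 0.8406 − 0.7800 = 0.061.

0.061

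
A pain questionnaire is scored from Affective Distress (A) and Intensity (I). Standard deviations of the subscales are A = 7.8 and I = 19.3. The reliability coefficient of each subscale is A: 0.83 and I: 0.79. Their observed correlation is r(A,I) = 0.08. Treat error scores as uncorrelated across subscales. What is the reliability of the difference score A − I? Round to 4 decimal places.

Var(A−I) = 7.8² + 19.3² − 2·7.8·19.3·0.08 = 433.33 − 24.0864 = 409.244.
Because errors are independent across components, Cov(Tᵢ,Tⱼ) = Cov(Xᵢ,Xⱼ); the off-diagonal part of the true-score variance is the same as above.
True-score variance = [7.8²·0.83 + 19.3²·0.79] − 24.0864 = 344.764 − 24.0864 = 320.678.
Reliability = 320.678 / 409.244 = 0.7836.

0.7836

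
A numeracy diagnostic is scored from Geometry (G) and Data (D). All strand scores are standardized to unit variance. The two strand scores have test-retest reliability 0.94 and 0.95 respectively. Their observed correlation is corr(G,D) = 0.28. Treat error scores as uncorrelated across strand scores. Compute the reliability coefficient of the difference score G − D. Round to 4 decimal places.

Var(G−D) = 1 + 1 − 2·0.28 = 2 − 0.56 = 1.44.
With uncorrelated errors the cross-covariances are all true-score covariance, so they carry over unchanged; only the diagonal terms shrink to ρᵢσᵢ².
True-score variance = [0.94 + 0.95] − 0.56 = 1.89 − 0.56 = 1.33.
Reliability = 1.33 / 1.44 = 0.9236.

0.9236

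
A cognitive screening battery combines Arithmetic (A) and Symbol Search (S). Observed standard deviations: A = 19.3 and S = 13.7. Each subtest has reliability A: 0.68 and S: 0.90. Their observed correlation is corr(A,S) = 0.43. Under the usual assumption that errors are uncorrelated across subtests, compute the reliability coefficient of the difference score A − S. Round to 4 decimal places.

Var(A−S) = 19.3² + 13.7² − 2·19.3·13.7·0.43 = 560.18 − 227.393 = 332.787.
With uncorrelated errors the cross-covariances are all true-score covariance, so they carry over unchanged; only the diagonal terms shrink to ρᵢσᵢ².
True-score variance = [19.3²·0.68 + 13.7²·0.90] − 227.393 = 422.214 − 227.393 = 194.822.
Reliability = 194.822 / 332.787 = 0.5854.

0.5854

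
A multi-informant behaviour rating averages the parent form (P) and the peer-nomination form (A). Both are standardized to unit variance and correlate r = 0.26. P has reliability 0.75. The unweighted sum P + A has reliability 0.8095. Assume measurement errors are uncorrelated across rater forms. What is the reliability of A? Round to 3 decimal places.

Var(P+A) = 2 + 2·0.26 = 2.520.
True-score variance = ρ_P + ρ_A + 2·0.26, so 0.8095 = (0.75 + ρ_A + 0.52) / 2.520.
ρ_A = 0.8095·2.520 − 0.75 − 0.52 = 0.770.

0.770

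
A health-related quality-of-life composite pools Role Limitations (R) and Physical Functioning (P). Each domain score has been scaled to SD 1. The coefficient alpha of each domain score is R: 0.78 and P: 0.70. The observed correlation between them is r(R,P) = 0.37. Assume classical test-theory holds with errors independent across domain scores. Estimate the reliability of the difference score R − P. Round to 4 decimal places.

0.5873

Var(R−P) = 1 + 1 − 2·0.37 = 2 − 0.74 = 1.26.
Because errors are independent across components, Cov(Tᵢ,Tⱼ) = Cov(Xᵢ,Xⱼ); the off-diagonal part of the true-score variance is the same as above.
True-score variance = [0.78 + 0.70] − 0.74 = 1.48 − 0.74 = 0.74.
Reliability = 0.74 / 1.26 = 0.5873.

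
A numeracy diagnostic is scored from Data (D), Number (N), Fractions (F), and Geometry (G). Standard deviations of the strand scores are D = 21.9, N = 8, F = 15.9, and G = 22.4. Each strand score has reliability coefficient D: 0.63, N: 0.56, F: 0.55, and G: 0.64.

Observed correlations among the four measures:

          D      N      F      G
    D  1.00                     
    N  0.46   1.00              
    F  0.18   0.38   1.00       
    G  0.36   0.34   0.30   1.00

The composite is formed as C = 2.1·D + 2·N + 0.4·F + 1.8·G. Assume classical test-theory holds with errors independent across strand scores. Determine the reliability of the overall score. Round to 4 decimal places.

0.7804

Var(C) = 2.1²·21.9² + 2²·8² + 0.4²·15.9² + 1.8²·22.4² + 2·[4.2·21.9·8·0.46 + 0.84·21.9·15.9·0.18 + 3.78·21.9·22.4·0.36 + 0.8·8·15.9·0.38 + 3.6·8·22.4·0.34 + 0.72·15.9·22.4·0.30] = 4037.23 + 2787.26 = 6824.49.
With uncorrelated errors the cross-covariances are all true-score covariance, so they carry over unchanged; only the diagonal terms shrink to ρᵢσᵢ².
True-score variance = [2.1²·21.9²·0.63 + 2²·8²·0.56 + 0.4²·15.9²·0.55 + 1.8²·22.4²·0.64] + 2787.26 = 2538.56 + 2787.26 = 5325.82.
Reliability = 5325.82 / 6824.49 = 0.7804.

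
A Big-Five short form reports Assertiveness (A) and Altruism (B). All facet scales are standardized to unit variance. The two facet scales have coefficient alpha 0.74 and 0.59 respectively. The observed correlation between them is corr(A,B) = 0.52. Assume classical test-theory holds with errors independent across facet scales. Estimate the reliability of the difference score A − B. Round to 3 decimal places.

0.302

Var(A−B) = 1 + 1 − 2·0.52 = 2 − 1.04 = 0.96.
Under uncorrelated errors the observed covariances equal the true-score covariances, so only the own-variance terms attenuate.
True-score variance = [0.74 + 0.59] − 1.04 = 1.33 − 1.04 = 0.29.
Reliability = 0.29 / 0.96 = 0.302.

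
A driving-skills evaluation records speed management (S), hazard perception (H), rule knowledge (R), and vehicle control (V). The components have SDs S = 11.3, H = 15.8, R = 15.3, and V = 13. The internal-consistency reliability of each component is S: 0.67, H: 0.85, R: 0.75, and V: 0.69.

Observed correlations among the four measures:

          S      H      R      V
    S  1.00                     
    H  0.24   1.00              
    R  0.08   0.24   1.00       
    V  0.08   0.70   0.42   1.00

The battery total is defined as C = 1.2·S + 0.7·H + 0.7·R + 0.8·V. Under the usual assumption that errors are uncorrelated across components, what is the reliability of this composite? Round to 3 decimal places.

Var(C) = 1.2²·11.3² + 0.7²·15.8² + 0.7²·15.3² + 0.8²·13² + 2·[0.84·11.3·15.8·0.24 + 0.84·11.3·15.3·0.08 + 0.96·11.3·13·0.08 + 0.49·15.8·15.3·0.24 + 0.56·15.8·13·0.70 + 0.56·15.3·13·0.42] = 529.061 + 429.241 = 958.302.
With uncorrelated errors the cross-covariances are all true-score covariance, so they carry over unchanged; only the diagonal terms shrink to ρᵢσᵢ².
True-score variance = [1.2²·11.3²·0.67 + 0.7²·15.8²·0.85 + 0.7²·15.3²·0.75 + 0.8²·13²·0.69] + 429.241 = 387.829 + 429.241 = 817.07.
Reliability = 817.07 / 958.302 = 0.853.

0.853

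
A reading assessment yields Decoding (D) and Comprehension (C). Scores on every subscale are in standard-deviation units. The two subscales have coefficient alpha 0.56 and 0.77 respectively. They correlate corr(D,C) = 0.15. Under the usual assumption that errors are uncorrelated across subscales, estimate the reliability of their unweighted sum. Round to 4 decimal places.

0.7087

Var(D+C) = 2 + 2·[0.15] = 2 + 0.3 = 2.3.
Because errors are independent across components, Cov(Tᵢ,Tⱼ) = Cov(Xᵢ,Xⱼ); the off-diagonal part of the true-score variance is the same as above.
True-score variance = [0.56 + 0.77] + 0.3 = 1.33 + 0.3 = 1.63.
Reliability = 1.63 / 2.3 = 0.7087.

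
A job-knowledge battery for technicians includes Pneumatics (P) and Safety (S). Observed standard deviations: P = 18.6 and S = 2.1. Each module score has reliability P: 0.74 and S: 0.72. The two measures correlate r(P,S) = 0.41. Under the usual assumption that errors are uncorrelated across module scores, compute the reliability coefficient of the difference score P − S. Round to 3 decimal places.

0.714

Var(P−S) = 18.6² + 2.1² − 2·18.6·2.1·0.41 = 350.37 − 32.0292 = 318.341.
Under uncorrelated errors the observed covariances equal the true-score covariances, so only the own-variance terms attenuate.
True-score variance = [18.6²·0.74 + 2.1²·0.72] − 32.0292 = 259.186 − 32.0292 = 227.156.
Reliability = 227.156 / 318.341 = 0.714.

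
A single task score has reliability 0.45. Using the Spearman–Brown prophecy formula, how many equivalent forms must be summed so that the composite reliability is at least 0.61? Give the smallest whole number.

2

k ≥ ρ*(1−ρ₁)/(ρ₁(1−ρ*)) = 0.61·0.55 / (0.45·0.39) = 1.912.
Smallest integer k = 2.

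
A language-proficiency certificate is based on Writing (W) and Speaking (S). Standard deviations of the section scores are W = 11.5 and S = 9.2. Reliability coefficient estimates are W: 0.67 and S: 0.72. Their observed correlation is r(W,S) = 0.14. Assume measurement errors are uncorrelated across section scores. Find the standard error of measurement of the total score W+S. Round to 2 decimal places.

8.21

Var(total) = 216.89 + 29.624 = 246.514.
True-score variance = 149.548 + 29.624 = 179.172, so reliability = 0.7268.
Error variance = 246.514 − 179.172 = 67.3417; SEM = √67.3417 = 8.21.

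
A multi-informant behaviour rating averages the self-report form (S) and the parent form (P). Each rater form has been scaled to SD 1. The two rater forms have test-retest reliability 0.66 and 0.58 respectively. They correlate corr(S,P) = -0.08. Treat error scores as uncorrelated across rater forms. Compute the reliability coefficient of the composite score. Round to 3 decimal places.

Var(S+P) = 2 + 2·[(-0.08)] = 2 − 0.16 = 1.84.
With uncorrelated errors the cross-covariances are all true-score covariance, so they carry over unchanged; only the diagonal terms shrink to ρᵢσᵢ².
True-score variance = [0.66 + 0.58] − 0.16 = 1.24 − 0.16 = 1.08.
Reliability = 1.08 / 1.84 = 0.587.

0.587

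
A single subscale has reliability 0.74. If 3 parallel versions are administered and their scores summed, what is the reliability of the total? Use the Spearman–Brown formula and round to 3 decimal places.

0.895

ρ_k = kρ / (1 + (k−1)ρ) = 3·0.74 / (1 + 2·0.74) = 2.220 / 2.480 = 0.895.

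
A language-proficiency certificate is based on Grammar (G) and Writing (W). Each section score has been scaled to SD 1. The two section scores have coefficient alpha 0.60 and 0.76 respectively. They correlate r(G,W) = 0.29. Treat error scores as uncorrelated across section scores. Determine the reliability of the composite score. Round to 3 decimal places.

0.752

Var(G+W) = 2 + 2·[0.29] = 2 + 0.58 = 2.58.
With uncorrelated errors the cross-covariances are all true-score covariance, so they carry over unchanged; only the diagonal terms shrink to ρᵢσᵢ².
True-score variance = [0.60 + 0.76] + 0.58 = 1.36 + 0.58 = 1.94.
Reliability = 1.94 / 2.58 = 0.752.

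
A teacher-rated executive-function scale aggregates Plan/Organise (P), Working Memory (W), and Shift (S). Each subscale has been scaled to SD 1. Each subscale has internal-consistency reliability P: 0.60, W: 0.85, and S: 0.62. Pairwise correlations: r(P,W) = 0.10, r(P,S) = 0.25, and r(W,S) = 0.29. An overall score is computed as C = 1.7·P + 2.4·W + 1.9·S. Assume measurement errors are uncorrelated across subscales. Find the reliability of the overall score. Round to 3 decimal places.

0.804

Var(C) = 1.7² + 2.4² + 1.9² + 2·[4.08·0.10 + 3.23·0.25 + 4.56·0.29] = 12.26 + 5.0758 = 17.3358.
Because errors are independent across components, Cov(Tᵢ,Tⱼ) = Cov(Xᵢ,Xⱼ); the off-diagonal part of the true-score variance is the same as above.
True-score variance = [1.7²·0.60 + 2.4²·0.85 + 1.9²·0.62] + 5.0758 = 8.8682 + 5.0758 = 13.944.
Reliability = 13.944 / 17.3358 = 0.804.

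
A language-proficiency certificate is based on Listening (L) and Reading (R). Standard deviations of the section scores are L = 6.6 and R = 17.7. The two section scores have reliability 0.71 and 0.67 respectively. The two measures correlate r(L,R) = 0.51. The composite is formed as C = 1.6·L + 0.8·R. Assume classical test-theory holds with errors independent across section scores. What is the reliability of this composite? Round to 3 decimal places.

0.788

Var(C) = 1.6²·6.6² + 0.8²·17.7² + 2·[1.28·6.6·17.7·0.51] = 312.019 + 152.52 = 464.539.
Because errors are independent across components, Cov(Tᵢ,Tⱼ) = Cov(Xᵢ,Xⱼ); the off-diagonal part of the true-score variance is the same as above.
True-score variance = [1.6²·6.6²·0.71 + 0.8²·17.7²·0.67] + 152.52 = 213.513 + 152.52 = 366.034.
Reliability = 366.034 / 464.539 = 0.788.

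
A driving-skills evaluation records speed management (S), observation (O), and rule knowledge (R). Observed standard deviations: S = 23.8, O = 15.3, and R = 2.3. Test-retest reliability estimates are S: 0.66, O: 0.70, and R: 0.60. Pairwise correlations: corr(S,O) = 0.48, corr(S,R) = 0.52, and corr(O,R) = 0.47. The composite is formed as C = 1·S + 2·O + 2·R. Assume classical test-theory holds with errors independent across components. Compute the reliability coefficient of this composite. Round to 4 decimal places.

Var(C) = 23.8² + 2²·15.3² + 2²·2.3² + 2·[2·23.8·15.3·0.48 + 2·23.8·2.3·0.52 + 4·15.3·2.3·0.47] = 1523.96 + 945.322 = 2469.28.
Because errors are independent across components, Cov(Tᵢ,Tⱼ) = Cov(Xᵢ,Xⱼ); the off-diagonal part of the true-score variance is the same as above.
True-score variance = [23.8²·0.66 + 2²·15.3²·0.70 + 2²·2.3²·0.60] + 945.322 = 1042 + 945.322 = 1987.32.
Reliability = 1987.32 / 2469.28 = 0.8048.

0.8048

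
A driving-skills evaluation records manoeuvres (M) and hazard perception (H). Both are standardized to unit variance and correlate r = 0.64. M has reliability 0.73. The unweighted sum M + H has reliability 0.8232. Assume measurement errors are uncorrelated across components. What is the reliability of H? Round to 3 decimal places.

Var(M+H) = 2 + 2·0.64 = 3.280.
True-score variance = ρ_M + ρ_H + 2·0.64, so 0.8232 = (0.73 + ρ_H + 1.28) / 3.280.
ρ_H = 0.8232·3.280 − 0.73 − 1.28 = 0.690.

0.690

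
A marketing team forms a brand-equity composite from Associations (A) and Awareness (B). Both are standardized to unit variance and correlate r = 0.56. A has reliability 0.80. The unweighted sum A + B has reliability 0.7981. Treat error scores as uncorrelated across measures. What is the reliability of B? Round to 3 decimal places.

Var(A+B) = 2 + 2·0.56 = 3.120.
True-score variance = ρ_A + ρ_B + 2·0.56, so 0.7981 = (0.80 + ρ_B + 1.12) / 3.120.
ρ_B = 0.7981·3.120 − 0.80 − 1.12 = 0.570.

0.570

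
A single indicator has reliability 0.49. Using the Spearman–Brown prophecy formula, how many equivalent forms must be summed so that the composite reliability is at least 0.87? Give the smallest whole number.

k ≥ ρ*(1−ρ₁)/(ρ₁(1−ρ*)) = 0.87·0.51 / (0.49·0.13) = 6.965.
Smallest integer k = 7.

7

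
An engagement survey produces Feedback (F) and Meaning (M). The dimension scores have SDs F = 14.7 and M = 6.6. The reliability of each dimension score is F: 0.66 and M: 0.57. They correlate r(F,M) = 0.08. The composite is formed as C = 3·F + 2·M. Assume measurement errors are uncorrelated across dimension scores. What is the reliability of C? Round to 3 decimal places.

0.667

Var(C) = 3²·14.7² + 2²·6.6² + 2·[6·14.7·6.6·0.08] = 2119.05 + 93.1392 = 2212.19.
Under uncorrelated errors the observed covariances equal the true-score covariances, so only the own-variance terms attenuate.
True-score variance = [3²·14.7²·0.66 + 2²·6.6²·0.57] + 93.1392 = 1382.89 + 93.1392 = 1476.03.
Reliability = 1476.03 / 2212.19 = 0.667.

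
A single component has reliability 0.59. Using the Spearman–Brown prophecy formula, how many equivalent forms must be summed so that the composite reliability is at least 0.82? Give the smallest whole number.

k ≥ ρ*(1−ρ₁)/(ρ₁(1−ρ*)) = 0.82·0.41 / (0.59·0.18) = 3.166.
Smallest integer k = 4.

4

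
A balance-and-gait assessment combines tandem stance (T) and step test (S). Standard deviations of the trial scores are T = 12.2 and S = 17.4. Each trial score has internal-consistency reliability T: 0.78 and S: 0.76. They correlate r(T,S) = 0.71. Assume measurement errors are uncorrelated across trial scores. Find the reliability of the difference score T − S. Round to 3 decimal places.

Var(T−S) = 12.2² + 17.4² − 2·12.2·17.4·0.71 = 451.6 − 301.438 = 150.162.
Under uncorrelated errors the observed covariances equal the true-score covariances, so only the own-variance terms attenuate.
True-score variance = [12.2²·0.78 + 17.4²·0.76] − 301.438 = 346.193 − 301.438 = 44.7552.
Reliability = 44.7552 / 150.162 = 0.298.

0.298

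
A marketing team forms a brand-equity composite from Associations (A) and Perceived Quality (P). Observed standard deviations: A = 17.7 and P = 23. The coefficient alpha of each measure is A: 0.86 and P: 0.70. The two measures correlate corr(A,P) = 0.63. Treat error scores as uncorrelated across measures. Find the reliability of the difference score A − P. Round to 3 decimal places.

Var(A−P) = 17.7² + 23² − 2·17.7·23·0.63 = 842.29 − 512.946 = 329.344.
With uncorrelated errors the cross-covariances are all true-score covariance, so they carry over unchanged; only the diagonal terms shrink to ρᵢσᵢ².
True-score variance = [17.7²·0.86 + 23²·0.70] − 512.946 = 639.729 − 512.946 = 126.783.
Reliability = 126.783 / 329.344 = 0.385.

0.385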